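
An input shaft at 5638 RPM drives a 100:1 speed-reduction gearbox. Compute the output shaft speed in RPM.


omega_out = omega_in / N = 5638 / 100 = 56.3800

56.3800 RPM


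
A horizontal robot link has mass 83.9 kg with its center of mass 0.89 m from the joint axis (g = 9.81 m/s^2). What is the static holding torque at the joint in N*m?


tau = m*g*L = 83.9 * 9.81 * 0.89 = 732.5225

732.5225 N*m


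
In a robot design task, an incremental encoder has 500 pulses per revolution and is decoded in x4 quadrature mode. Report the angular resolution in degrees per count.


resolution = 360 / (PPR * 4) = 360 / 2000 = 0.1800

0.1800 degrees


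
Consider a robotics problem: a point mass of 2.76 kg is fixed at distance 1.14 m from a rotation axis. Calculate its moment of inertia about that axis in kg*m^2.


I = m*r^2 = 2.76*1.14^2 = 3.5869

3.5869 kg*m^2


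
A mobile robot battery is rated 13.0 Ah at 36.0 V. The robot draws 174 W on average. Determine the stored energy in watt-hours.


E = capacity * V = 13.0*36.0 = 468.0000

468.0000 Wh


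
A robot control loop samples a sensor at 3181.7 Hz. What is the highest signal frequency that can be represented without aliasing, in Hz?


f_max = f_s/2 = 3181.7/2 = 1590.8500

1590.8500 Hz


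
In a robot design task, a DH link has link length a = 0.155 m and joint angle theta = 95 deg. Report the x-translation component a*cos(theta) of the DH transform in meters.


a*cos(theta) = 0.155*cos(95 deg) = -0.0135

-0.0135 m


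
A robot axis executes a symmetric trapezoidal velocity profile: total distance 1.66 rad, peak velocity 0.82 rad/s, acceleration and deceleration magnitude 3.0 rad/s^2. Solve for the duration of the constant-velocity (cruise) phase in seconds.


t_acc = v/a = 0.273333 s, d_acc = v^2/(2a) = 0.112067 rad each
d_cruise = 1.66 - 2*0.112067 = 1.435866 rad
t_cruise = d_cruise/v = 1.435866/0.82 = 1.7511

1.7511 s


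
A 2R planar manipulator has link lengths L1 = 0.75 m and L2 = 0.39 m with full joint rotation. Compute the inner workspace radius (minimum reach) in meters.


r_min = |L1 - L2| = |0.75 - 0.39| = 0.3600

0.3600 m


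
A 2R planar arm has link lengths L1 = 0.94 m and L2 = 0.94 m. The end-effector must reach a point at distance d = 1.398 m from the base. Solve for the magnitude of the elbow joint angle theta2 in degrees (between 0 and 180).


cos(th2) = (d^2 - L1^2 - L2^2)/(2*L1*L2) = (1.398^2 - 0.94^2 - 0.94^2)/(2*0.94*0.94) = 0.10593255
th2 = acos(0.10593255) = 83.9191 deg

83.9191 degrees


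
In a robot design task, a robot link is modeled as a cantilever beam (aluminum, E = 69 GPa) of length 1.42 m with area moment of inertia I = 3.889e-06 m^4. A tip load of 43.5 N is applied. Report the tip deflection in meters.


delta = F*L^3/(3*E*I) = 43.5*1.42^3/(3*6.900e+10*3.889e-06)
      = 124.553028/805023 = 1.5472e-04

1.5472e-04 m


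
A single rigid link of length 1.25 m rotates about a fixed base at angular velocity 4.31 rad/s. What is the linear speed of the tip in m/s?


v = L*omega = 1.25 * 4.31 = 5.3875

5.3875 m/s


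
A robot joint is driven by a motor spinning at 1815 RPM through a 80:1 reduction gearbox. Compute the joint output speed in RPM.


omega_joint = omega_motor / N = 1815 / 80 = 22.6875

22.6875 RPM


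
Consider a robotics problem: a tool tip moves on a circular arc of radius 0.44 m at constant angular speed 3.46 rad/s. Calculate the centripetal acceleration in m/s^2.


a_c = omega^2 * r = 3.46^2 * 0.44 = 5.2675

5.2675 m/s^2


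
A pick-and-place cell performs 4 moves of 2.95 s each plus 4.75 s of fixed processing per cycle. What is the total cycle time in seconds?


T = 4*2.95 + 4.75 = 16.5500

16.5500 s


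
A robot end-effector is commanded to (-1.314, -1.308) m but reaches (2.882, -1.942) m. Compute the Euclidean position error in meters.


dx = 2.882 - (-1.314) = 4.1960, dy = -1.942 - (-1.308) = -0.6340
err = sqrt(17.606416 + 0.401956) = 4.2436

4.2436 m


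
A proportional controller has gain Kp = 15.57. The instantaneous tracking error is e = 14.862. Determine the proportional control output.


u_P = Kp * e = 15.57 * 14.862 = 231.4013

231.4013


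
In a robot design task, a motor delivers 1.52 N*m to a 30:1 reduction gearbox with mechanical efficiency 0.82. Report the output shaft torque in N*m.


tau_out = tau_in * N * eta = 1.52 * 30 * 0.82 = 37.3920

37.3920 N*m


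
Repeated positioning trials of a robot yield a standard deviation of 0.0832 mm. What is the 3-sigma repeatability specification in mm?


repeatability = 3*sigma = 3*0.0832 = 0.2496

0.2496 mm


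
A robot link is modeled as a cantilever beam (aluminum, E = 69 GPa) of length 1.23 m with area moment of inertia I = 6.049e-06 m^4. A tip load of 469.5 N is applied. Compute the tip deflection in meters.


delta = F*L^3/(3*E*I) = 469.5*1.23^3/(3*6.900e+10*6.049e-06)
      = 873.6770565/1252143 = 6.9775e-04

6.9775e-04 m


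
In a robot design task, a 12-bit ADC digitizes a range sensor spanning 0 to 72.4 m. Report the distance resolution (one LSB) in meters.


res = range / 2^n = 72.4/2^12 = 72.4/4096 = 0.0177

0.0177 m


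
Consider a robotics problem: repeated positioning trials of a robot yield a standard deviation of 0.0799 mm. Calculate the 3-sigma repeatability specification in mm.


repeatability = 3*sigma = 3*0.0799 = 0.2397

0.2397 mm


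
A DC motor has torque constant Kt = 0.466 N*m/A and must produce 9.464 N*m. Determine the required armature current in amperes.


I = tau / Kt = 9.464/0.466 = 20.3090

20.3090 A


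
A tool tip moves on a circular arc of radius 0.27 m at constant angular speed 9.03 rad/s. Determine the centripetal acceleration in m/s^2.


a_c = omega^2 * r = 9.03^2 * 0.27 = 22.0160

22.0160 m/s^2


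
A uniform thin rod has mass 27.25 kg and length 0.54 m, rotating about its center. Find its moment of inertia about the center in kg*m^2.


I = (1/12)*m*L^2 = (1/12)*27.25*0.54^2 = 0.6622

0.6622 kg*m^2


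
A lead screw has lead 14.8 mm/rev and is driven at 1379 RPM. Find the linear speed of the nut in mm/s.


v = lead * (RPM/60) = 14.8*1379/60 = 340.1533

340.1533 mm/s


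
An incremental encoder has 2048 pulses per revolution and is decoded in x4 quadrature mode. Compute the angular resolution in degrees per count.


resolution = 360 / (PPR * 4) = 360 / 8192 = 0.0439

0.0439 degrees


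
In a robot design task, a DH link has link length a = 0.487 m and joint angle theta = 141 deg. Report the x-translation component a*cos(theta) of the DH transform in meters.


a*cos(theta) = 0.487*cos(141 deg) = -0.3785

-0.3785 m


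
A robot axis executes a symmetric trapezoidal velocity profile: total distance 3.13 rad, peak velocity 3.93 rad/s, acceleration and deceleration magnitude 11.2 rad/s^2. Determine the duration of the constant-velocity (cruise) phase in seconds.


t_acc = v/a = 0.350893 s, d_acc = v^2/(2a) = 0.689504 rad each
d_cruise = 3.13 - 2*0.689504 = 1.750992 rad
t_cruise = d_cruise/v = 1.750992/3.93 = 0.4455

0.4455 s


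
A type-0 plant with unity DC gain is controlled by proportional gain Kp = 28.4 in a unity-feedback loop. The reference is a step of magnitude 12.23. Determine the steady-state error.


e_ss = R/(1 + Kp) = 12.23/(1 + 28.4) = 12.23/29.4000 = 0.4160

0.4160


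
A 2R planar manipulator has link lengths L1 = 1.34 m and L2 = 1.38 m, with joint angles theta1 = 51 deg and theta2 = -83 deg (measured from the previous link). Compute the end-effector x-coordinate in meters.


x = L1*cos(th1) + L2*cos(th1+th2) = 1.34*cos(51 deg) + 1.38*cos(-32 deg) = 2.0136

2.0136 m


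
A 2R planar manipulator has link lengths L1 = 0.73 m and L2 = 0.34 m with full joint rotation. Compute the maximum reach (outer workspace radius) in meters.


r_max = L1 + L2 = 0.73 + 0.34 = 1.0700

1.0700 m


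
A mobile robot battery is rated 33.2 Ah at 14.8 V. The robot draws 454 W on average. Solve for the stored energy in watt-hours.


E = capacity * V = 33.2*14.8 = 491.3600

491.3600 Wh


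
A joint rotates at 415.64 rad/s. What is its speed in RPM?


RPM = 415.64 * 60/(2*pi) = 3969.0696

3969.0696 RPM


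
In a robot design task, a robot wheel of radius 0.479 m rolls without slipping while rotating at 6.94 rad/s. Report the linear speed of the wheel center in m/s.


v = omega * r = 6.94 * 0.479 = 3.3243

3.3243 m/s


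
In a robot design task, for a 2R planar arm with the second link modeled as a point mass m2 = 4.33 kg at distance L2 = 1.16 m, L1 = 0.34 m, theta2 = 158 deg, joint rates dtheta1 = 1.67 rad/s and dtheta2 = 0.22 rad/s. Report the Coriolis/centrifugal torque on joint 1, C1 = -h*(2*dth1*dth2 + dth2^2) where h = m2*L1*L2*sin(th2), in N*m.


h = m2*L1*L2*sin(th2) = 4.33*0.34*1.16*sin(158 deg) = 0.639735
C1 = -h*(2*1.67*0.22 + 0.22^2) = -0.639735*0.7832 = -0.5010

-0.5010 N*m


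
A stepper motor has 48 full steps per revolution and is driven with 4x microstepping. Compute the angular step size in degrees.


step = 360/(48*4) = 360/192 = 1.8750

1.8750 degrees


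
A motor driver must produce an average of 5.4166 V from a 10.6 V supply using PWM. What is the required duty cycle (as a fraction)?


D = V_avg/V_supply = 5.4166/10.6 = 0.5110

0.5110


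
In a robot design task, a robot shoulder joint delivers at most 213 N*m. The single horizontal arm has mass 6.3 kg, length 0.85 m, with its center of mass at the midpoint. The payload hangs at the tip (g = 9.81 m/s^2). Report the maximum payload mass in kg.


tau_arm = m_arm*g*(L/2) = 6.3*9.81*0.85/2 = 26.2663 N*m
tau_payload = tau_max - tau_arm = 213 - 26.2663 = 186.7337
m_payload = tau_payload / (g*L) = 186.7337 / (9.81*0.85) = 22.3942

22.3942 kg


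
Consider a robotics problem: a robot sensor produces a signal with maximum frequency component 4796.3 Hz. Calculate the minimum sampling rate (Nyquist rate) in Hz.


f_s,min = 2*f_max = 2*4796.3 = 9592.6000

9592.6000 Hz


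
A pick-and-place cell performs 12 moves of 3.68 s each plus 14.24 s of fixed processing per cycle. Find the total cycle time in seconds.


T = 12*3.68 + 14.24 = 58.4000

58.4000 s


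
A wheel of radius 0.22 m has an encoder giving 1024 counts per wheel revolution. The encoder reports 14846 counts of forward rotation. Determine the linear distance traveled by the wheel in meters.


revs = 14846/1024 = 14.498047
d = revs * 2*pi*r = 14.498047 * 2*pi*0.22 = 20.0407

20.0407 m


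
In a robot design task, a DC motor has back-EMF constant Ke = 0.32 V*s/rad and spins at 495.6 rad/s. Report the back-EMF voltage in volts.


V_emf = Ke * omega = 0.32*495.6 = 158.5920

158.5920 V


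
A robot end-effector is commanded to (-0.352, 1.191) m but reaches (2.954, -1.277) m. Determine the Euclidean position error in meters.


dx = 2.954 - (-0.352) = 3.3060, dy = -1.277 - (1.191) = -2.4680
err = sqrt(10.929636 + 6.091024) = 4.1256

4.1256 m


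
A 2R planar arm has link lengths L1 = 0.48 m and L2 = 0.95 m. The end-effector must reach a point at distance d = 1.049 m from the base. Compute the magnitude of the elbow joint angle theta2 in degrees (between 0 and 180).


cos(th2) = (d^2 - L1^2 - L2^2)/(2*L1*L2) = (1.049^2 - 0.48^2 - 0.95^2)/(2*0.48*0.95) = -0.03563487
th2 = acos(-0.03563487) = 92.0422 deg

92.0422 degrees


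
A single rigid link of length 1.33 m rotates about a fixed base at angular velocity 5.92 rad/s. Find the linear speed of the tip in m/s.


v = L*omega = 1.33 * 5.92 = 7.8736

7.8736 m/s


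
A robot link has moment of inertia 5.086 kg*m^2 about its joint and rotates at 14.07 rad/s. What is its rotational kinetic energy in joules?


KE = (1/2)*I*omega^2 = 0.5*5.086*14.07^2 = 503.4247

503.4247 J


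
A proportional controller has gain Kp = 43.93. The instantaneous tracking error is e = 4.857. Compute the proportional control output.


u_P = Kp * e = 43.93 * 4.857 = 213.3680

213.3680


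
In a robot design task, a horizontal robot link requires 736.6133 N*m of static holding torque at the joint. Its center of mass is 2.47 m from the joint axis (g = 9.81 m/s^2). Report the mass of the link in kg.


m = tau / (g*L) = 736.6133 / (9.81 * 2.47) = 30.4000

30.4000 kg


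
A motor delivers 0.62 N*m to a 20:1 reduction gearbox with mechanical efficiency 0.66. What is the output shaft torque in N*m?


tau_out = tau_in * N * eta = 0.62 * 20 * 0.66 = 8.1840

8.1840 N*m


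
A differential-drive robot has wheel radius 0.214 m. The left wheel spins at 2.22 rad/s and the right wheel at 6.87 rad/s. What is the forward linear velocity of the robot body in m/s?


v = r*(wR + wL)/2 = 0.214*(6.87 + 2.22)/2 = 0.9726

0.9726 m/s


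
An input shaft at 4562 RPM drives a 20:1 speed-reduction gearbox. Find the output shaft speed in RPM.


omega_out = omega_in / N = 4562 / 20 = 228.1000

228.1000 RPM


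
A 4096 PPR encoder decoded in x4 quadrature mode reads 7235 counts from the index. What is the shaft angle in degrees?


angle = counts * 360 / (PPR*4) = 7235 * 360 / 16384 = 158.9722

158.9722 degrees


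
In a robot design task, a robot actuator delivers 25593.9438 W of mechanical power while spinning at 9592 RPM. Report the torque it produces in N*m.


omega = 9592 * 2*pi/60 = 1004.471891 rad/s
tau = P / omega = 25593.9438 / 1004.471891 = 25.4800

25.4800 N*m


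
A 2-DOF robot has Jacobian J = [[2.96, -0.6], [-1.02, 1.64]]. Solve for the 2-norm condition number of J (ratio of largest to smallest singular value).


JJ^T eigenvalues: trace(JJ^T) = 12.8516, det(JJ^T) = det(J)^2 = 17.99795776
s_max^2 = (12.8516 + sqrt(93.17179152))/2 = 11.25207681
s_min^2 = (12.8516 - sqrt(93.17179152))/2 = 1.59952319
kappa = s_max/s_min = sqrt(11.25207681/1.59952319) = 2.6523

2.6523


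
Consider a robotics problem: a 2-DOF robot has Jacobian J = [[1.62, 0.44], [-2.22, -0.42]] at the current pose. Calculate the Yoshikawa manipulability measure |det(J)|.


det(J) = 1.62*-0.42 - (0.44)*(-2.22) = 0.2964
|det(J)| = 0.2964

0.2964


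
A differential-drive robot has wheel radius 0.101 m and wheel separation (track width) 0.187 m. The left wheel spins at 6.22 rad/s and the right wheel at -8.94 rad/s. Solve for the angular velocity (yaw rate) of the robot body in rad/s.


omega = r*(wR - wL)/L = 0.101*(-8.94 - (6.22))/0.187 = -8.1880

-8.1880 rad/s


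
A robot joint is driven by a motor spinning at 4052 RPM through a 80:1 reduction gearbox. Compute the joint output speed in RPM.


omega_joint = omega_motor / N = 4052 / 80 = 50.6500

50.6500 RPM


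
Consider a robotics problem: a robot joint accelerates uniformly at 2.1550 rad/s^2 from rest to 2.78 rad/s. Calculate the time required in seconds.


t = delta_omega / alpha = 2.78 / 2.1550 = 1.2900

1.2900 s


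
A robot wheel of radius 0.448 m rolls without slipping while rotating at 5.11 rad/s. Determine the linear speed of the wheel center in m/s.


v = omega * r = 5.11 * 0.448 = 2.2893

2.2893 m/s


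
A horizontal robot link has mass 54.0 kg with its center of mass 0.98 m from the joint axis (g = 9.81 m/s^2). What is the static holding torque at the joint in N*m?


tau = m*g*L = 54.0 * 9.81 * 0.98 = 519.1452

519.1452 N*m


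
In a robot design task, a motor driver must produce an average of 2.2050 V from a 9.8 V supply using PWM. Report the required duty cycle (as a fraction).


D = V_avg/V_supply = 2.2050/9.8 = 0.2250

0.2250


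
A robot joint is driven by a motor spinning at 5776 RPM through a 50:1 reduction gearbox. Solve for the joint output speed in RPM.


omega_joint = omega_motor / N = 5776 / 50 = 115.5200

115.5200 RPM


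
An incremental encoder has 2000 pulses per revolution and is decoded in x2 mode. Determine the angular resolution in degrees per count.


resolution = 360 / (PPR * 2) = 360 / 4000 = 0.0900

0.0900 degrees


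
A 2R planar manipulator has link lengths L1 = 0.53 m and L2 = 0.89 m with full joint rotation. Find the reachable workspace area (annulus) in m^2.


r_max = L1 + L2 = 1.4200, r_min = |L1 - L2| = 0.3600
A = pi*(r_max^2 - r_min^2) = pi*(2.0164 - 0.1296) = 5.9276

5.9276 m^2


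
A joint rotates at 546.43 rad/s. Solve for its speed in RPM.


RPM = 546.43 * 60/(2*pi) = 5218.0221

5218.0221 RPM


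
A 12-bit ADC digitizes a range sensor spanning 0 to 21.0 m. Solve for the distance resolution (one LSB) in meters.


res = range / 2^n = 21.0/2^12 = 21.0/4096 = 0.0051

0.0051 m


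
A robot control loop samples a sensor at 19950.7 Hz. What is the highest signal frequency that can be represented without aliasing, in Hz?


f_max = f_s/2 = 19950.7/2 = 9975.3500

9975.3500 Hz


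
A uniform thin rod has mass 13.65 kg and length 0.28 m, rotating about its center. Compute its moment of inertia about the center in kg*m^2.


I = (1/12)*m*L^2 = (1/12)*13.65*0.28^2 = 0.0892

0.0892 kg*m^2


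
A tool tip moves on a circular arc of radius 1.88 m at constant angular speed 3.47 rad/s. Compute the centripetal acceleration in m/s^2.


a_c = omega^2 * r = 3.47^2 * 1.88 = 22.6369

22.6369 m/s^2


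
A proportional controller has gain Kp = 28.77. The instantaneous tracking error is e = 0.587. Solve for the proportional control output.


u_P = Kp * e = 28.77 * 0.587 = 16.8880

16.8880


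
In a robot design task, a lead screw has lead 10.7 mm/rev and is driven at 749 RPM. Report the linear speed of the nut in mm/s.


v = lead * (RPM/60) = 10.7*749/60 = 133.5717

133.5717 mm/s


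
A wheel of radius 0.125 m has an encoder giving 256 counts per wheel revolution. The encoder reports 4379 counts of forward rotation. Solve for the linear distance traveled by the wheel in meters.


revs = 4379/256 = 17.105469
d = revs * 2*pi*r = 17.105469 * 2*pi*0.125 = 13.4346

13.4346 m


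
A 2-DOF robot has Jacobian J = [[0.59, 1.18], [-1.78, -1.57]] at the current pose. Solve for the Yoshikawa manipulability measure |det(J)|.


det(J) = 0.59*-1.57 - (1.18)*(-1.78) = 1.1741
|det(J)| = 1.1741

1.1741


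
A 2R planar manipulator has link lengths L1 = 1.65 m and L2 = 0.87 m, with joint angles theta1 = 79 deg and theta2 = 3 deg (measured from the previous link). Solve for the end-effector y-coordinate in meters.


y = L1*sin(th1) + L2*sin(th1+th2) = 1.65*sin(79 deg) + 0.87*sin(82 deg) = 2.4812

2.4812 m


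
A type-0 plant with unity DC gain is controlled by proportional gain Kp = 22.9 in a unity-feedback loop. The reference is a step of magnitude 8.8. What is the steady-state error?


e_ss = R/(1 + Kp) = 8.8/(1 + 22.9) = 8.8/23.9000 = 0.3682

0.3682


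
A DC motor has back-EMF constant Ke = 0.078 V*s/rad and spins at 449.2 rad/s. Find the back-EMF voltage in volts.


V_emf = Ke * omega = 0.078*449.2 = 35.0376

35.0376 V


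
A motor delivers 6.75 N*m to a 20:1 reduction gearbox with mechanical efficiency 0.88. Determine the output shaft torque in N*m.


tau_out = tau_in * N * eta = 6.75 * 20 * 0.88 = 118.8000

118.8000 N*m


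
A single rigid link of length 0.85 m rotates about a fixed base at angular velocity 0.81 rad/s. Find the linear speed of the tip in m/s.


v = L*omega = 0.85 * 0.81 = 0.6885

0.6885 m/s


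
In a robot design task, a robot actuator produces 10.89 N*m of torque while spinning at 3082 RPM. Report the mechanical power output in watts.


omega = 3082 * 2*pi/60 = 322.746285 rad/s
P = tau * omega = 10.89 * 322.746285 = 3514.7070

3514.7070 W


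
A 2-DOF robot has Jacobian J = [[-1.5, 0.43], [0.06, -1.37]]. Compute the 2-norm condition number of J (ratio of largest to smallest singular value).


JJ^T eigenvalues: trace(JJ^T) = 4.3154, det(JJ^T) = det(J)^2 = 4.11765264
s_max^2 = (4.3154 + sqrt(2.15206660))/2 = 2.89119618
s_min^2 = (4.3154 - sqrt(2.15206660))/2 = 1.42420382
kappa = s_max/s_min = sqrt(2.89119618/1.42420382) = 1.4248

1.4248


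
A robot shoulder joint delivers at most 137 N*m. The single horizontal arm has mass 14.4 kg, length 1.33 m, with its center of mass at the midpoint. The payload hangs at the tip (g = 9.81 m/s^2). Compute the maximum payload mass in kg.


tau_arm = m_arm*g*(L/2) = 14.4*9.81*1.33/2 = 93.9406 N*m
tau_payload = tau_max - tau_arm = 137 - 93.9406 = 43.0594
m_payload = tau_payload / (g*L) = 43.0594 / (9.81*1.33) = 3.3003

3.3003 kg


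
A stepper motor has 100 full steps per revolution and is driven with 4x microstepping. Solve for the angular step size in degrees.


step = 360/(100*4) = 360/400 = 0.9000

0.9000 degrees


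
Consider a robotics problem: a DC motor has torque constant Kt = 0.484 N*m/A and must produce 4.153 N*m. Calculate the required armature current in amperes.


I = tau / Kt = 4.153/0.484 = 8.5806

8.5806 A


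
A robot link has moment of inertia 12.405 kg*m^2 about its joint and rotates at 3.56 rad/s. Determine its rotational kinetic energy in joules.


KE = (1/2)*I*omega^2 = 0.5*12.405*3.56^2 = 78.6080

78.6080 J


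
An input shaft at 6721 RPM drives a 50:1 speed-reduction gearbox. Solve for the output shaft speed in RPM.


omega_out = omega_in / N = 6721 / 50 = 134.4200

134.4200 RPM


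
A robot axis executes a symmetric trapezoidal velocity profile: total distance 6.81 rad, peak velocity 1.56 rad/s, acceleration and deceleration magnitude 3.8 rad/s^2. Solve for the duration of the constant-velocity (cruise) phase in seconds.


t_acc = v/a = 0.410526 s, d_acc = v^2/(2a) = 0.320211 rad each
d_cruise = 6.81 - 2*0.320211 = 6.169578 rad
t_cruise = d_cruise/v = 6.169578/1.56 = 3.9549

3.9549 s


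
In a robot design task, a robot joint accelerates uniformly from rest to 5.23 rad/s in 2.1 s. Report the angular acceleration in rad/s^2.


alpha = delta_omega / t = 5.23 / 2.1 = 2.4905

2.4905 rad/s^2


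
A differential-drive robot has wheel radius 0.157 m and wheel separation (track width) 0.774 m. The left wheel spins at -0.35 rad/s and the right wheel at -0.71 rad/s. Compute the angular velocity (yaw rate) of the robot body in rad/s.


omega = r*(wR - wL)/L = 0.157*(-0.71 - (-0.35))/0.774 = -0.0730

-0.0730 rad/s


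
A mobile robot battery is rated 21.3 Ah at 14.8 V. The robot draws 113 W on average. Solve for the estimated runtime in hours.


E = 21.3*14.8 = 315.2400 Wh
t = E/P = 315.2400/113 = 2.7897

2.7897 hours


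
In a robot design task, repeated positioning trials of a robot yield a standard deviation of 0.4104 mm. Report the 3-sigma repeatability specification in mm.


repeatability = 3*sigma = 3*0.4104 = 1.2312

1.2312 mm


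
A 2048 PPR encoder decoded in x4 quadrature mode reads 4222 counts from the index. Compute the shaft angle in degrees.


angle = counts * 360 / (PPR*4) = 4222 * 360 / 8192 = 185.5371

185.5371 degrees


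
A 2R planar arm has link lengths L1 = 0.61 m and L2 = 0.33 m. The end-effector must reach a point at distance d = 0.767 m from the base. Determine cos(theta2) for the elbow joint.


cos(th2) = (d^2 - L1^2 - L2^2)/(2*L1*L2) = (0.767^2 - 0.61^2 - 0.33^2)/(2*0.61*0.33) = 0.2665

0.2665


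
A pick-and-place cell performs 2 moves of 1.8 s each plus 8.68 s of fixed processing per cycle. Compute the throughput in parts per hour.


T_cycle = 2*1.8 + 8.68 = 12.2800 s
rate = 3600/T = 293.1596

293.1596 parts/hour


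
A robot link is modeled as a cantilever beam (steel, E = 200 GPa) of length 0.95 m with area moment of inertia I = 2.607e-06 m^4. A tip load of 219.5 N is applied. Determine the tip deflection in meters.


delta = F*L^3/(3*E*I) = 219.5*0.95^3/(3*2.000e+11*2.607e-06)
      = 188.1938125/1564200 = 1.2031e-04

1.2031e-04 m


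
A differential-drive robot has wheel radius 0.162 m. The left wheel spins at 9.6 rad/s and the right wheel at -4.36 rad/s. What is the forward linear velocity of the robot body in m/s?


v = r*(wR + wL)/2 = 0.162*(-4.36 + 9.6)/2 = 0.4244

0.4244 m/s


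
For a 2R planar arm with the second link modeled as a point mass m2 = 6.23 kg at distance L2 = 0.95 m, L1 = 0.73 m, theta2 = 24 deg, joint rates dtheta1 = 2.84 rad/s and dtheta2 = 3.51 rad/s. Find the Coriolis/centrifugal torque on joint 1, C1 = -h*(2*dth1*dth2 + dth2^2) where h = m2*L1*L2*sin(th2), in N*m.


h = m2*L1*L2*sin(th2) = 6.23*0.73*0.95*sin(24 deg) = 1.757308
C1 = -h*(2*2.84*3.51 + 3.51^2) = -1.757308*32.2569 = -56.6853

-56.6853 N*m


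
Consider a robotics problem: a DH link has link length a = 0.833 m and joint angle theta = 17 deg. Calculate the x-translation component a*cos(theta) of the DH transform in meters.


a*cos(theta) = 0.833*cos(17 deg) = 0.7966

0.7966 m


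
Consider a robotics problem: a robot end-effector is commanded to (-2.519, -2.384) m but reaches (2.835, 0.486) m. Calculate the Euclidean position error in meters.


dx = 2.835 - (-2.519) = 5.3540, dy = 0.486 - (-2.384) = 2.8700
err = sqrt(28.665316 + 8.236900) = 6.0747

6.0747 m


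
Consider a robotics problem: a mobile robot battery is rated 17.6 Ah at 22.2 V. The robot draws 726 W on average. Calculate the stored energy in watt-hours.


E = capacity * V = 17.6*22.2 = 390.7200

390.7200 Wh


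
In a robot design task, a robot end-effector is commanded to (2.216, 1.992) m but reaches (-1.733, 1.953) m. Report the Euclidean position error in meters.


dx = -1.733 - (2.216) = -3.9490, dy = 1.953 - (1.992) = -0.0390
err = sqrt(15.594601 + 0.001521) = 3.9492

3.9492 m


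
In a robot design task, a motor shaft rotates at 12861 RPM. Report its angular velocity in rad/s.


omega = 12861 * 2*pi/60 = 1346.8008

1346.8008 rad/s


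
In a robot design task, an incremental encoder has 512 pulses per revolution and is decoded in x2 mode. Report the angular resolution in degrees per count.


resolution = 360 / (PPR * 2) = 360 / 1024 = 0.3516

0.3516 degrees


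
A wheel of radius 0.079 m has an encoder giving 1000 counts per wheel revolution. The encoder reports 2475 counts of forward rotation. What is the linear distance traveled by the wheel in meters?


revs = 2475/1000 = 2.475000
d = revs * 2*pi*r = 2.475000 * 2*pi*0.079 = 1.2285

1.2285 m


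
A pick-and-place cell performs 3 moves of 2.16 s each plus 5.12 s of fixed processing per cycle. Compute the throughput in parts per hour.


T_cycle = 3*2.16 + 5.12 = 11.6000 s
rate = 3600/T = 310.3448

310.3448 parts/hour


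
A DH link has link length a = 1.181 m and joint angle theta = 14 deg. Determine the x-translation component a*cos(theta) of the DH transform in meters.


a*cos(theta) = 1.181*cos(14 deg) = 1.1459

1.1459 m


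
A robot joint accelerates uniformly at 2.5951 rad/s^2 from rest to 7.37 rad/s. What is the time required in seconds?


t = delta_omega / alpha = 7.37 / 2.5951 = 2.8400

2.8400 s


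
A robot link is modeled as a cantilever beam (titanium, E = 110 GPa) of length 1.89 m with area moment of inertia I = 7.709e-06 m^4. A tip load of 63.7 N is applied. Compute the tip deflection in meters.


delta = F*L^3/(3*E*I) = 63.7*1.89^3/(3*1.100e+11*7.709e-06)
      = 430.0558353/2543970 = 1.6905e-04

1.6905e-04 m


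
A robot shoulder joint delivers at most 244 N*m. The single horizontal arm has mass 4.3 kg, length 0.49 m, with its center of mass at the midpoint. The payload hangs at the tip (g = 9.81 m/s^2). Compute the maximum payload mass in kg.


tau_arm = m_arm*g*(L/2) = 4.3*9.81*0.49/2 = 10.3348 N*m
tau_payload = tau_max - tau_arm = 244 - 10.3348 = 233.6652
m_payload = tau_payload / (g*L) = 233.6652 / (9.81*0.49) = 48.6104

48.6104 kg


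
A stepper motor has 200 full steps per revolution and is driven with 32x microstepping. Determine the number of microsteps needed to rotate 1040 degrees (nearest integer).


step_size = 360/(200*32) = 360/6400 = 0.056250 deg
n = 1040/(360/6400) = 1040*6400/360 = 18488.8889 -> 18489

18489 steps


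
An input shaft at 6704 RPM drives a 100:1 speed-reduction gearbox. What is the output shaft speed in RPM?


omega_out = omega_in / N = 6704 / 100 = 67.0400

67.0400 RPM


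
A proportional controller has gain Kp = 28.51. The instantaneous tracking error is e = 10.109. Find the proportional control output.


u_P = Kp * e = 28.51 * 10.109 = 288.2076

288.2076


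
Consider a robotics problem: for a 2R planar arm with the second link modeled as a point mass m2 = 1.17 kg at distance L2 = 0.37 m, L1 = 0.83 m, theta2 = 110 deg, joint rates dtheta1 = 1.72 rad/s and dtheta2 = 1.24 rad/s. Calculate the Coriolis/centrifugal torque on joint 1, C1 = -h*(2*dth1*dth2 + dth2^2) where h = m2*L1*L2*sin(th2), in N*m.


h = m2*L1*L2*sin(th2) = 1.17*0.83*0.37*sin(110 deg) = 0.337638
C1 = -h*(2*1.72*1.24 + 1.24^2) = -0.337638*5.8032 = -1.9594

-1.9594 N*m


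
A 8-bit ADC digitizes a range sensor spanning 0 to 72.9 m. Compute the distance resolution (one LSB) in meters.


res = range / 2^n = 72.9/2^8 = 72.9/256 = 0.2848

0.2848 m


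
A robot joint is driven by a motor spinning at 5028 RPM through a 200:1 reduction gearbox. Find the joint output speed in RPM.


omega_joint = omega_motor / N = 5028 / 200 = 25.1400

25.1400 RPM


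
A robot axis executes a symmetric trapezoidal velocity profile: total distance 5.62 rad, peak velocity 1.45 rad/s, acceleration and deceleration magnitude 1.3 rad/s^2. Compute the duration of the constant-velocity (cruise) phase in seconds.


t_acc = v/a = 1.115385 s, d_acc = v^2/(2a) = 0.808654 rad each
d_cruise = 5.62 - 2*0.808654 = 4.002692 rad
t_cruise = d_cruise/v = 4.002692/1.45 = 2.7605

2.7605 s


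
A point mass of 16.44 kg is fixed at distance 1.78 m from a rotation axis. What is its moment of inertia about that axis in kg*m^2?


I = m*r^2 = 16.44*1.78^2 = 52.0885

52.0885 kg*m^2


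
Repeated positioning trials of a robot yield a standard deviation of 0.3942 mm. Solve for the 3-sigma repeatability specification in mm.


repeatability = 3*sigma = 3*0.3942 = 1.1826

1.1826 mm


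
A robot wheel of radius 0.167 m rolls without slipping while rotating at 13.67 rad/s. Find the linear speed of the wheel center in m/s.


v = omega * r = 13.67 * 0.167 = 2.2829

2.2829 m/s


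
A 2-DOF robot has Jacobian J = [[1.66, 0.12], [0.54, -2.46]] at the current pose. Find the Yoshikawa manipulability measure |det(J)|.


det(J) = 1.66*-2.46 - (0.12)*(0.54) = -4.1484
|det(J)| = 4.1484

4.1484


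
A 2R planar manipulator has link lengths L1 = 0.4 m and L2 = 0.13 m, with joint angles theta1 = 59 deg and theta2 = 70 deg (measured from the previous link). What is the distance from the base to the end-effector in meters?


x = L1*cos(th1) + L2*cos(th1+th2) = 0.124204
y = L1*sin(th1) + L2*sin(th1+th2) = 0.443896
d = sqrt(x^2 + y^2) = sqrt(0.015427 + 0.197044) = 0.4609

0.4609 m


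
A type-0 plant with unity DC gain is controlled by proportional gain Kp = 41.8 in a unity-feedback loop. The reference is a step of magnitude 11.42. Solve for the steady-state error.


e_ss = R/(1 + Kp) = 11.42/(1 + 41.8) = 11.42/42.8000 = 0.2668

0.2668


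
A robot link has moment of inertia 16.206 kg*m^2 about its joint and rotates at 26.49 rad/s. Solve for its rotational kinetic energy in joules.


KE = (1/2)*I*omega^2 = 0.5*16.206*26.49^2 = 5686.0380

5686.0380 J


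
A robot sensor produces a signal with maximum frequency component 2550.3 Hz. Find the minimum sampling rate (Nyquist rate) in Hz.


f_s,min = 2*f_max = 2*2550.3 = 5100.6000

5100.6000 Hz


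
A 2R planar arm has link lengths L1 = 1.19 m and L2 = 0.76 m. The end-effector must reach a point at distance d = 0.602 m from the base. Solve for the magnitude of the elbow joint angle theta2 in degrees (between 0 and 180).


cos(th2) = (d^2 - L1^2 - L2^2)/(2*L1*L2) = (0.602^2 - 1.19^2 - 0.76^2)/(2*1.19*0.76) = -0.90186643
th2 = acos(-0.90186643) = 154.4045 deg

154.4045 degrees


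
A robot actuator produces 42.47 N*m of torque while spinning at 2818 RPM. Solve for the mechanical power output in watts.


omega = 2818 * 2*pi/60 = 295.100270 rad/s
P = tau * omega = 42.47 * 295.100270 = 12532.9085

12532.9085 W


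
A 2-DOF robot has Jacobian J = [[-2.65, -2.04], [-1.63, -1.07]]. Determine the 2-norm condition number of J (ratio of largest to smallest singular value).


JJ^T eigenvalues: trace(JJ^T) = 14.9859, det(JJ^T) = det(J)^2 = 0.23980609
s_max^2 = (14.9859 + sqrt(223.61797445))/2 = 14.96988076
s_min^2 = (14.9859 - sqrt(223.61797445))/2 = 0.01601924
kappa = s_max/s_min = sqrt(14.96988076/0.01601924) = 30.5695

30.5695


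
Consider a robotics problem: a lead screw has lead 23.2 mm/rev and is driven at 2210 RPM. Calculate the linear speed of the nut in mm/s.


v = lead * (RPM/60) = 23.2*2210/60 = 854.5333

854.5333 mm/s


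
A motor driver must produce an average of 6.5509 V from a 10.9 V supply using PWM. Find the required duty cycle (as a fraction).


D = V_avg/V_supply = 6.5509/10.9 = 0.6010

0.6010


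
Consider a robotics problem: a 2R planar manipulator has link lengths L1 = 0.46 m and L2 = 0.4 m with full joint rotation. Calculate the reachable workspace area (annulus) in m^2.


r_max = L1 + L2 = 0.8600, r_min = |L1 - L2| = 0.0600
A = pi*(r_max^2 - r_min^2) = pi*(0.7396 - 0.0036) = 2.3122

2.3122 m^2


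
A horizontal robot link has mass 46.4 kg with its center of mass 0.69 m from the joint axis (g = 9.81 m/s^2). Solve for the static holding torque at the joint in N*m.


tau = m*g*L = 46.4 * 9.81 * 0.69 = 314.0770

314.0770 N*m


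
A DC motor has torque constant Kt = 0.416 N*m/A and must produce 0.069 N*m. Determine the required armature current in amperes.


I = tau / Kt = 0.069/0.416 = 0.1659

0.1659 A


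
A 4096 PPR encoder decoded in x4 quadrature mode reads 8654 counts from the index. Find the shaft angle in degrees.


angle = counts * 360 / (PPR*4) = 8654 * 360 / 16384 = 190.1514

190.1514 degrees


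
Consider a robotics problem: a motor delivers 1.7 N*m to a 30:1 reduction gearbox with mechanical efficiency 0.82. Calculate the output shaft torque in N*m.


tau_out = tau_in * N * eta = 1.7 * 30 * 0.82 = 41.8200

41.8200 N*m


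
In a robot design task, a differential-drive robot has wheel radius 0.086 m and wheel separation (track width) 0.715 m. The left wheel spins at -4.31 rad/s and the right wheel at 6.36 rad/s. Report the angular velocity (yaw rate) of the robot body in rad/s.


omega = r*(wR - wL)/L = 0.086*(6.36 - (-4.31))/0.715 = 1.2834

1.2834 rad/s


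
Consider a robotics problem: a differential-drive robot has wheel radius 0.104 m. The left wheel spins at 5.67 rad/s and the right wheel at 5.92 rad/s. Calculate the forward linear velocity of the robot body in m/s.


v = r*(wR + wL)/2 = 0.104*(5.92 + 5.67)/2 = 0.6027

0.6027 m/s


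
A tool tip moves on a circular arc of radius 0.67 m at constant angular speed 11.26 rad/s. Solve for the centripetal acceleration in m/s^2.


a_c = omega^2 * r = 11.26^2 * 0.67 = 84.9477

84.9477 m/s^2


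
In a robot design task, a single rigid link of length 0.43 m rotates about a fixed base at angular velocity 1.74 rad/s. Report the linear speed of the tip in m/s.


v = L*omega = 0.43 * 1.74 = 0.7482

0.7482 m/s


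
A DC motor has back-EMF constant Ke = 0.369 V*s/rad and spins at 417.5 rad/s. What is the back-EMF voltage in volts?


V_emf = Ke * omega = 0.369*417.5 = 154.0575

154.0575 V


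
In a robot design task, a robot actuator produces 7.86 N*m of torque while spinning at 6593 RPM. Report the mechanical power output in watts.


omega = 6593 * 2*pi/60 = 690.417346 rad/s
P = tau * omega = 7.86 * 690.417346 = 5426.6803

5426.6803 W


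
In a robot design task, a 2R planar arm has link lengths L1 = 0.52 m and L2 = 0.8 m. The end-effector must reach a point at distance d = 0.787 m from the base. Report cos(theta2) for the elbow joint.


cos(th2) = (d^2 - L1^2 - L2^2)/(2*L1*L2) = (0.787^2 - 0.52^2 - 0.8^2)/(2*0.52*0.8) = -0.3498

-0.3498


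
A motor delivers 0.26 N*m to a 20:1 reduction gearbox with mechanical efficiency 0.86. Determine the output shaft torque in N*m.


tau_out = tau_in * N * eta = 0.26 * 20 * 0.86 = 4.4720

4.4720 N*m


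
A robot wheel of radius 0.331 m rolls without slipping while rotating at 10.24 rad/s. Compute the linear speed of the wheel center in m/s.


v = omega * r = 10.24 * 0.331 = 3.3894

3.3894 m/s


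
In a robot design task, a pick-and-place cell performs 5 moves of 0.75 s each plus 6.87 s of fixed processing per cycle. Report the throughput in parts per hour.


T_cycle = 5*0.75 + 6.87 = 10.6200 s
rate = 3600/T = 338.9831

338.9831 parts/hour


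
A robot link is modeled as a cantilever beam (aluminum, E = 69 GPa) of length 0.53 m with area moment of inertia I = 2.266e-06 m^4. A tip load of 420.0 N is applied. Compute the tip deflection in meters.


delta = F*L^3/(3*E*I) = 420.0*0.53^3/(3*6.900e+10*2.266e-06)
      = 62.52834/469062 = 1.3331e-04

1.3331e-04 m


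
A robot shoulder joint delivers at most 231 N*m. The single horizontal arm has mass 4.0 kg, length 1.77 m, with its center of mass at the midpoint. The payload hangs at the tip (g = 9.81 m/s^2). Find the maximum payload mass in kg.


tau_arm = m_arm*g*(L/2) = 4.0*9.81*1.77/2 = 34.7274 N*m
tau_payload = tau_max - tau_arm = 231 - 34.7274 = 196.2726
m_payload = tau_payload / (g*L) = 196.2726 / (9.81*1.77) = 11.3036

11.3036 kg


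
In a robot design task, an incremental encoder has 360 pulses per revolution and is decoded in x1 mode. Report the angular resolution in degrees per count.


resolution = 360 / (PPR * 1) = 360 / 360 = 1.0000

1.0000 degrees


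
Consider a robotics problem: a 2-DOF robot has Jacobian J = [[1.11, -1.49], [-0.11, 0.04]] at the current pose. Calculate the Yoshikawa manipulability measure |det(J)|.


det(J) = 1.11*0.04 - (-1.49)*(-0.11) = -0.1195
|det(J)| = 0.1195

0.1195


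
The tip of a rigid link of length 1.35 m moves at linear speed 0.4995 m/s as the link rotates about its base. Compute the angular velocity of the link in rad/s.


omega = v / L = 0.4995 / 1.35 = 0.3700

0.3700 rad/s


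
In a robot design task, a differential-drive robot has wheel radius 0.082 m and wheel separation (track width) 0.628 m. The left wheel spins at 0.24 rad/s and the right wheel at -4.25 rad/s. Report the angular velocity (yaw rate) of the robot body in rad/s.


omega = r*(wR - wL)/L = 0.082*(-4.25 - (0.24))/0.628 = -0.5863

-0.5863 rad/s


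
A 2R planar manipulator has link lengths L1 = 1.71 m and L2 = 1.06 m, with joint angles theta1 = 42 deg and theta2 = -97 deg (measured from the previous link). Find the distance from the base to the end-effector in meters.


x = L1*cos(th1) + L2*cos(th1+th2) = 1.878769
y = L1*sin(th1) + L2*sin(th1+th2) = 0.275912
d = sqrt(x^2 + y^2) = sqrt(3.529773 + 0.076127) = 1.8989

1.8989 m


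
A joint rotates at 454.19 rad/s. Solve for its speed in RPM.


RPM = 454.19 * 60/(2*pi) = 4337.1950

4337.1950 RPM


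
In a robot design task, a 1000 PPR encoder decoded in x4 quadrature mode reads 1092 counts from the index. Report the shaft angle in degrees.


angle = counts * 360 / (PPR*4) = 1092 * 360 / 4000 = 98.2800

98.2800 degrees


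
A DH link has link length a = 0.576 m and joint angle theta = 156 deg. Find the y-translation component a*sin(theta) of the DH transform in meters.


a*sin(theta) = 0.576*sin(156 deg) = 0.2343

0.2343 m


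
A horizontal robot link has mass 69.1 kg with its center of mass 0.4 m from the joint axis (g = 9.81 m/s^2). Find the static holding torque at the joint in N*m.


tau = m*g*L = 69.1 * 9.81 * 0.4 = 271.1484

271.1484 N*m


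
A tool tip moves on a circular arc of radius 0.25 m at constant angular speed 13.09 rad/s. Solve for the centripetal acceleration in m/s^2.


a_c = omega^2 * r = 13.09^2 * 0.25 = 42.8370

42.8370 m/s^2


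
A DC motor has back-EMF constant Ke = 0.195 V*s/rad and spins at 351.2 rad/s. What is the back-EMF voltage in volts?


V_emf = Ke * omega = 0.195*351.2 = 68.4840

68.4840 V
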